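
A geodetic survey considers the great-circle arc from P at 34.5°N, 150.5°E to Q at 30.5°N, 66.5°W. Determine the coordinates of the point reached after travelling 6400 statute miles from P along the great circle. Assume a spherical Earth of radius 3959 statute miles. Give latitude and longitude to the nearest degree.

Convert each endpoint to a unit vector on the sphere (x = cos φ cos λ, y = cos φ sin λ, z = sin φ).
The central angle between the endpoints is δ = arccos(p₁·p₂) ≈ 1.854 rad (106.2°). The total great-circle distance is δ·R ≈ 1.854 × 3959 ≈ 7341 mi, so the target fraction is f = 6400/7341 ≈ 0.872.
Interpolate at f ≈ 0.872 with slerp weights a = sin((1−f)δ)/sin δ ≈ 0.245, b = sin(fδ)/sin δ ≈ 1.040.
p = a·p₁ + b·p₂ ≈ (0.182, -0.723, 0.667); φ = arcsin(p_z) ≈ 41.83°, λ = atan2(p_y, p_x) ≈ -75.89°.

≈ 42°N, 76°W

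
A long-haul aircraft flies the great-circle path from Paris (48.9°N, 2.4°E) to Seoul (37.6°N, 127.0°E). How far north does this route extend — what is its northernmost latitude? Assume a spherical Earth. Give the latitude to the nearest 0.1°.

≈ 64.2°N

The great circle lies in the plane with unit normal n̂ = (p₁ × p₂)/|p₁ × p₂|.
Here n̂_z ≈ +0.435; the vertex latitude is φ_max = arccos|n̂_z| ≈ 64.2°.
Check via Clairaut: cos φ_max = |cos φ₁| · sin C = cos(48.9°)·sin(41.4°) ≈ 0.435, again giving ≈ 64.2°.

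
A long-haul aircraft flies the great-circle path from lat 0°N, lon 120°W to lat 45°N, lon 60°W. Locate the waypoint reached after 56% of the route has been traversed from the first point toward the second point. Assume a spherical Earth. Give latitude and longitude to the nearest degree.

≈ lat 28°N, lon 92°W

Convert each endpoint to a unit vector on the sphere (x = cos φ cos λ, y = cos φ sin λ, z = sin φ).
The central angle between the endpoints is δ = arccos(p₁·p₂) ≈ 1.209 rad (69.3°).
Interpolate at f = 0.56 with slerp weights a = sin((1−f)δ)/sin δ ≈ 0.542, b = sin(fδ)/sin δ ≈ 0.670.
p = a·p₁ + b·p₂ ≈ (-0.034, -0.880, 0.474); φ = arcsin(p_z) ≈ 28.28°, λ = atan2(p_y, p_x) ≈ -92.24°.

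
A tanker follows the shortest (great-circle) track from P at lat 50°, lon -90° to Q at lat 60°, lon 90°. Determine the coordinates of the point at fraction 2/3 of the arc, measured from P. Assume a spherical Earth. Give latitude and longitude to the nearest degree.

From cos δ = sin φ₁ sin φ₂ + cos φ₁ cos φ₂ cos Δλ, the central angle is δ ≈ 1.222 rad (70.0°).
Interpolate at f = 2/3 with slerp weights a = sin((1−f)δ)/sin δ ≈ 0.421, b = sin(fδ)/sin δ ≈ 0.774.
p = a·p₁ + b·p₂ ≈ (0.000, 0.116, 0.993); φ = arcsin(p_z) ≈ 83.33°, λ = atan2(p_y, p_x) ≈ 90.00°.

≈ lat 83°, lon 90°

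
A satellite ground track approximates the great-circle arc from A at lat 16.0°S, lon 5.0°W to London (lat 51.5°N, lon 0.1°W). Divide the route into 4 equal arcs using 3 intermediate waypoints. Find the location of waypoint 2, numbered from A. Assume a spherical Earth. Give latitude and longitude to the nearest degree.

≈ lat 18°N, lon 3°W

Convert each endpoint to a unit vector on the sphere (x = cos φ cos λ, y = cos φ sin λ, z = sin φ).
The central angle between the endpoints is δ = arccos(p₁·p₂) ≈ 1.180 rad (67.6°).
Interpolate at f = 2/4 with slerp weights a = sin((1−f)δ)/sin δ ≈ 0.602, b = sin(fδ)/sin δ ≈ 0.602.
p = a·p₁ + b·p₂ ≈ (0.951, -0.051, 0.305); φ = arcsin(p_z) ≈ 17.76°, λ = atan2(p_y, p_x) ≈ -3.07°.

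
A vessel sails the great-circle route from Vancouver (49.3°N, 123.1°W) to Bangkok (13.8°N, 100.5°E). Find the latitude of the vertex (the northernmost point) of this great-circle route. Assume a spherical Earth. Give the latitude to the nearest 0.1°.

≈ 63.0°N

The great circle lies in the plane with unit normal n̂ = (p₁ × p₂)/|p₁ × p₂|.
Here n̂_z ≈ -0.455; the vertex latitude is φ_max = arccos|n̂_z| ≈ 63.0°.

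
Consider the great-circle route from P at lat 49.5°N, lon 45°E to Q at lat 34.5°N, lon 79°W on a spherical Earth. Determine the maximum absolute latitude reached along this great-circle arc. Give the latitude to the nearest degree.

The great circle lies in the plane with unit normal n̂ = (p₁ × p₂)/|p₁ × p₂|.
Here n̂_z ≈ -0.448; the vertex latitude is φ_max = arccos|n̂_z| ≈ 63.4°.

≈ 63°N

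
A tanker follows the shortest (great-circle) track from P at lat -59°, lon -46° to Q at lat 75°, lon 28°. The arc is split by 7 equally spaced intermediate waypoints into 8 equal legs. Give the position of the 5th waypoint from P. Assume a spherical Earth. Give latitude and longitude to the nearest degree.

≈ lat 27°, lon -19°

The haversine formula gives a central angle δ ≈ 2.484 rad (142.3°) between the endpoints.
Interpolate at f = 5/8 with slerp weights a = sin((1−f)δ)/sin δ ≈ 1.312, b = sin(fδ)/sin δ ≈ 1.635.
p = a·p₁ + b·p₂ ≈ (0.843, -0.287, 0.455); φ = arcsin(p_z) ≈ 27.03°, λ = atan2(p_y, p_x) ≈ -18.83°.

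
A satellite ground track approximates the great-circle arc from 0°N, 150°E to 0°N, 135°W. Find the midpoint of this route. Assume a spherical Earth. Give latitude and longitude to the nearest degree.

≈ 0°N, 172°W

Write both endpoints as unit vectors p₁, p₂ with components (cos φ cos λ, cos φ sin λ, sin φ).
The central angle between the endpoints is δ = arccos(p₁·p₂) ≈ 1.309 rad (75.0°).
Interpolate at f = 1/2 with slerp weights a = sin((1−f)δ)/sin δ ≈ 0.630, b = sin(fδ)/sin δ ≈ 0.630.
p = a·p₁ + b·p₂ ≈ (-0.991, -0.131, 0.000); φ = arcsin(p_z) ≈ 0.00°, λ = atan2(p_y, p_x) ≈ -172.50°.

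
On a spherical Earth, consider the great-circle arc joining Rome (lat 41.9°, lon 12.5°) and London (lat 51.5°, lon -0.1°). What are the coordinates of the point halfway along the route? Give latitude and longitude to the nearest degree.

≈ lat 47°, lon 7°

Write both endpoints as unit vectors p₁, p₂ with components (cos φ cos λ, cos φ sin λ, sin φ).
The central angle between the endpoints is δ = arccos(p₁·p₂) ≈ 0.225 rad (12.9°).
Interpolate at f = 1/2 with slerp weights a = sin((1−f)δ)/sin δ ≈ 0.503, b = sin(fδ)/sin δ ≈ 0.503.
p = a·p₁ + b·p₂ ≈ (0.679, 0.081, 0.730); φ = arcsin(p_z) ≈ 46.87°, λ = atan2(p_y, p_x) ≈ 6.76°.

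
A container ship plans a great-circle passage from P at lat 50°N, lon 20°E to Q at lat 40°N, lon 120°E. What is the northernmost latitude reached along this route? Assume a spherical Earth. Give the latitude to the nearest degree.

The great circle lies in the plane with unit normal n̂ = (p₁ × p₂)/|p₁ × p₂|.
Here n̂_z ≈ +0.531; the vertex latitude is φ_max = arccos|n̂_z| ≈ 57.9°.

≈ 58°N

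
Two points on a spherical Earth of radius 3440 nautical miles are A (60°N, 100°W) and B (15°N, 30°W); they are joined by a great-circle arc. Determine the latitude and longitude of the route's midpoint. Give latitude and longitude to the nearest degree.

≈ (42°N, 52°W)

From cos δ = sin φ₁ sin φ₂ + cos φ₁ cos φ₂ cos Δλ, the central angle is δ ≈ 1.171 rad (67.1°).
Interpolate at f = 1/2 with slerp weights a = sin((1−f)δ)/sin δ ≈ 0.600, b = sin(fδ)/sin δ ≈ 0.600.
p = a·p₁ + b·p₂ ≈ (0.450, -0.585, 0.675); φ = arcsin(p_z) ≈ 42.44°, λ = atan2(p_y, p_x) ≈ -52.45°.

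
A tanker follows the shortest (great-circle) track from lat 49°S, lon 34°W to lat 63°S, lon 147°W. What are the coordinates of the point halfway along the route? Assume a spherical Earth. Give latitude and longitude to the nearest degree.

≈ lat 69°S, lon 75°W

Convert each endpoint to a unit vector on the sphere (x = cos φ cos λ, y = cos φ sin λ, z = sin φ).
The central angle between the endpoints is δ = arccos(p₁·p₂) ≈ 0.981 rad (56.2°).
Interpolate at f = 1/2 with slerp weights a = sin((1−f)δ)/sin δ ≈ 0.567, b = sin(fδ)/sin δ ≈ 0.567.
p = a·p₁ + b·p₂ ≈ (0.092, -0.348, -0.933); φ = arcsin(p_z) ≈ -68.89°, λ = atan2(p_y, p_x) ≈ -75.12°.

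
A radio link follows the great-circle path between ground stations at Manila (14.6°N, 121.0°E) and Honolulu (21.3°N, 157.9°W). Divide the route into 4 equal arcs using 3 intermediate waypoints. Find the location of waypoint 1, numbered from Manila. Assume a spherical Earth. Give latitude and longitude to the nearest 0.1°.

≈ (19.9°N, 140.3°E)

Write both endpoints as unit vectors p₁, p₂ with components (cos φ cos λ, cos φ sin λ, sin φ).
The central angle between the endpoints is δ = arccos(p₁·p₂) ≈ 1.338 rad (76.6°).
Interpolate at f = 1/4 with slerp weights a = sin((1−f)δ)/sin δ ≈ 0.867, b = sin(fδ)/sin δ ≈ 0.337.
p = a·p₁ + b·p₂ ≈ (-0.723, 0.601, 0.341); φ = arcsin(p_z) ≈ 19.94°, λ = atan2(p_y, p_x) ≈ 140.29°.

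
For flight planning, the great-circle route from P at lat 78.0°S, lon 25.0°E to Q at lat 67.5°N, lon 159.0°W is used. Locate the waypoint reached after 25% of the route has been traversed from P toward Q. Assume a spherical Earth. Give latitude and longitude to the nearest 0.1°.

≈ lat 59.5°S, lon 166.1°W

Convert each endpoint to a unit vector on the sphere (x = cos φ cos λ, y = cos φ sin λ, z = sin φ).
The central angle between the endpoints is δ = arccos(p₁·p₂) ≈ 2.957 rad (169.4°).
Interpolate at f = 0.25 with slerp weights a = sin((1−f)δ)/sin δ ≈ 4.353, b = sin(fδ)/sin δ ≈ 3.676.
p = a·p₁ + b·p₂ ≈ (-0.493, -0.122, -0.861); φ = arcsin(p_z) ≈ -59.47°, λ = atan2(p_y, p_x) ≈ -166.14°.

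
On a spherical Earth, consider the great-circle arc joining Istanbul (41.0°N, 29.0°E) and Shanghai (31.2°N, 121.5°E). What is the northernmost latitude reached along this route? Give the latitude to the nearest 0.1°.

The great circle lies in the plane with unit normal n̂ = (p₁ × p₂)/|p₁ × p₂|.
Here n̂_z ≈ +0.679; the vertex latitude is φ_max = arccos|n̂_z| ≈ 47.3°.

≈ 47.3°N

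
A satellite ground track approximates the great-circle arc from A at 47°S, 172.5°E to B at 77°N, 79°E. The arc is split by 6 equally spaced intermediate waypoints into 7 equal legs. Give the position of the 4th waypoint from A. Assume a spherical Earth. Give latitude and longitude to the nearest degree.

≈ 28°N, 151°E

Convert each endpoint to a unit vector on the sphere (x = cos φ cos λ, y = cos φ sin λ, z = sin φ).
The central angle between the endpoints is δ = arccos(p₁·p₂) ≈ 2.377 rad (136.2°).
Interpolate at f = 4/7 with slerp weights a = sin((1−f)δ)/sin δ ≈ 1.231, b = sin(fδ)/sin δ ≈ 1.413.
p = a·p₁ + b·p₂ ≈ (-0.772, 0.422, 0.477); φ = arcsin(p_z) ≈ 28.46°, λ = atan2(p_y, p_x) ≈ 151.35°.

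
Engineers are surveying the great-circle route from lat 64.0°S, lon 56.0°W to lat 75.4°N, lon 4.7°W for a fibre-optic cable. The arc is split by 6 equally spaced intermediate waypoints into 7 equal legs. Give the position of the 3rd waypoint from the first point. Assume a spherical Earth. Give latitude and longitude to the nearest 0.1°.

≈ lat 3.9°S, lon 39.2°W

Convert each endpoint to a unit vector on the sphere (x = cos φ cos λ, y = cos φ sin λ, z = sin φ).
The central angle between the endpoints is δ = arccos(p₁·p₂) ≈ 2.499 rad (143.2°).
Interpolate at f = 3/7 with slerp weights a = sin((1−f)δ)/sin δ ≈ 1.652, b = sin(fδ)/sin δ ≈ 1.465.
p = a·p₁ + b·p₂ ≈ (0.773, -0.631, -0.067); φ = arcsin(p_z) ≈ -3.86°, λ = atan2(p_y, p_x) ≈ -39.21°.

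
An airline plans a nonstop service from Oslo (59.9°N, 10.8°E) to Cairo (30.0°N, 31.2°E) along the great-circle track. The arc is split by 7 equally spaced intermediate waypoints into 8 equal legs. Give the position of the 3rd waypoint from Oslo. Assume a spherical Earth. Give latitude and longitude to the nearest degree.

≈ 49°N, 21°E

Convert each endpoint to a unit vector on the sphere (x = cos φ cos λ, y = cos φ sin λ, z = sin φ).
The central angle between the endpoints is δ = arccos(p₁·p₂) ≈ 0.574 rad (32.9°).
Interpolate at f = 3/8 with slerp weights a = sin((1−f)δ)/sin δ ≈ 0.647, b = sin(fδ)/sin δ ≈ 0.393.
p = a·p₁ + b·p₂ ≈ (0.610, 0.237, 0.756); φ = arcsin(p_z) ≈ 49.12°, λ = atan2(p_y, p_x) ≈ 21.25°.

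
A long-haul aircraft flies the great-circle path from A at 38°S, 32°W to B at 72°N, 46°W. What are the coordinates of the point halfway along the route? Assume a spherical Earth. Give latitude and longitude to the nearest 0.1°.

≈ 17.1°N, 35.9°W

Write both endpoints as unit vectors p₁, p₂ with components (cos φ cos λ, cos φ sin λ, sin φ).
The central angle between the endpoints is δ = arccos(p₁·p₂) ≈ 1.928 rad (110.4°).
Interpolate at f = 1/2 with slerp weights a = sin((1−f)δ)/sin δ ≈ 0.877, b = sin(fδ)/sin δ ≈ 0.877.
p = a·p₁ + b·p₂ ≈ (0.774, -0.561, 0.294); φ = arcsin(p_z) ≈ 17.10°, λ = atan2(p_y, p_x) ≈ -35.93°.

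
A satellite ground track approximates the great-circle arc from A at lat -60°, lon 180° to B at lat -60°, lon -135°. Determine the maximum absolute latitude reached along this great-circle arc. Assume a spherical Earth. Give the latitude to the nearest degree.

The great circle lies in the plane with unit normal n̂ = (p₁ × p₂)/|p₁ × p₂|.
Here n̂_z ≈ +0.471; the vertex latitude is φ_max = arccos|n̂_z| ≈ 61.9°.

≈ -62°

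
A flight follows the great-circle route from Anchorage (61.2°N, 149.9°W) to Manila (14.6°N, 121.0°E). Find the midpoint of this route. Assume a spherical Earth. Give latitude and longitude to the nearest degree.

Write both endpoints as unit vectors p₁, p₂ with components (cos φ cos λ, cos φ sin λ, sin φ).
The central angle between the endpoints is δ = arccos(p₁·p₂) ≈ 1.341 rad (76.8°).
Interpolate at f = 1/2 with slerp weights a = sin((1−f)δ)/sin δ ≈ 0.638, b = sin(fδ)/sin δ ≈ 0.638.
p = a·p₁ + b·p₂ ≈ (-0.584, 0.375, 0.720); φ = arcsin(p_z) ≈ 46.05°, λ = atan2(p_y, p_x) ≈ 147.29°.

≈ 46°N, 147°E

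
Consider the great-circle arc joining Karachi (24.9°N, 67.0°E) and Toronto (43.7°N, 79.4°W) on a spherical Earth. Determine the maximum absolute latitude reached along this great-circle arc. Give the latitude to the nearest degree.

The great circle lies in the plane with unit normal n̂ = (p₁ × p₂)/|p₁ × p₂|.
Here n̂_z ≈ -0.375; the vertex latitude is φ_max = arccos|n̂_z| ≈ 68.0°.
Check via Clairaut: cos φ_max = |cos φ₁| · sin C = cos(24.9°)·sin(24.4°) ≈ 0.375, again giving ≈ 68.0°.

≈ 68°N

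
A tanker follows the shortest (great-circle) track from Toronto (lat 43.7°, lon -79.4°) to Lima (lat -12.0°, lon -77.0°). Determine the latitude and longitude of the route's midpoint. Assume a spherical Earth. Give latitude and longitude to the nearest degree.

Write both endpoints as unit vectors p₁, p₂ with components (cos φ cos λ, cos φ sin λ, sin φ).
The central angle between the endpoints is δ = arccos(p₁·p₂) ≈ 0.973 rad (55.7°).
Interpolate at f = 1/2 with slerp weights a = sin((1−f)δ)/sin δ ≈ 0.566, b = sin(fδ)/sin δ ≈ 0.566.
p = a·p₁ + b·p₂ ≈ (0.200, -0.941, 0.273); φ = arcsin(p_z) ≈ 15.85°, λ = atan2(p_y, p_x) ≈ -78.02°.

≈ lat 16°, lon -78°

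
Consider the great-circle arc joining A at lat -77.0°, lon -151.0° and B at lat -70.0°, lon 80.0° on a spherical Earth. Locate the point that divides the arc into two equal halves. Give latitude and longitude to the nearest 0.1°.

Write both endpoints as unit vectors p₁, p₂ with components (cos φ cos λ, cos φ sin λ, sin φ).
The central angle between the endpoints is δ = arccos(p₁·p₂) ≈ 0.521 rad (29.9°).
Interpolate at f = 1/2 with slerp weights a = sin((1−f)δ)/sin δ ≈ 0.517, b = sin(fδ)/sin δ ≈ 0.517.
p = a·p₁ + b·p₂ ≈ (-0.071, 0.118, -0.990); φ = arcsin(p_z) ≈ -82.09°, λ = atan2(p_y, p_x) ≈ 121.09°.

≈ lat -82.1°, lon 121.1°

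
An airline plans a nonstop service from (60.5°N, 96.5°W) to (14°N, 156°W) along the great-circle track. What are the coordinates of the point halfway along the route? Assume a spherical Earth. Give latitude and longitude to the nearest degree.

≈ (41°N, 137°W)

Write both endpoints as unit vectors p₁, p₂ with components (cos φ cos λ, cos φ sin λ, sin φ).
The central angle between the endpoints is δ = arccos(p₁·p₂) ≈ 1.101 rad (63.1°).
Interpolate at f = 1/2 with slerp weights a = sin((1−f)δ)/sin δ ≈ 0.587, b = sin(fδ)/sin δ ≈ 0.587.
p = a·p₁ + b·p₂ ≈ (-0.553, -0.519, 0.652); φ = arcsin(p_z) ≈ 40.73°, λ = atan2(p_y, p_x) ≈ -136.83°.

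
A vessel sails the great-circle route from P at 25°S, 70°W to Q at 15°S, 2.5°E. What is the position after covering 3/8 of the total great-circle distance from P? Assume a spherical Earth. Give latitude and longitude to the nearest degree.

Convert each endpoint to a unit vector on the sphere (x = cos φ cos λ, y = cos φ sin λ, z = sin φ).
The central angle between the endpoints is δ = arccos(p₁·p₂) ≈ 1.189 rad (68.1°).
Interpolate at f = 3/8 with slerp weights a = sin((1−f)δ)/sin δ ≈ 0.729, b = sin(fδ)/sin δ ≈ 0.465.
p = a·p₁ + b·p₂ ≈ (0.674, -0.601, -0.428); φ = arcsin(p_z) ≈ -25.37°, λ = atan2(p_y, p_x) ≈ -41.72°.

≈ 25°S, 42°W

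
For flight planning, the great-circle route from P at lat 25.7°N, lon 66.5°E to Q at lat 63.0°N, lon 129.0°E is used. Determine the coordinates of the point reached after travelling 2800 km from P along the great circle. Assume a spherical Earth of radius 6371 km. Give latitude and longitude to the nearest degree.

≈ lat 47°N, lon 84°E

From cos δ = sin φ₁ sin φ₂ + cos φ₁ cos φ₂ cos Δλ, the central angle is δ ≈ 0.958 rad (54.9°). The total great-circle distance is δ·R ≈ 0.958 × 6371 ≈ 6102 km, so the target fraction is f = 2800/6102 ≈ 0.459.
Interpolate at f ≈ 0.459 with slerp weights a = sin((1−f)δ)/sin δ ≈ 0.606, b = sin(fδ)/sin δ ≈ 0.520.
p = a·p₁ + b·p₂ ≈ (0.069, 0.684, 0.726); φ = arcsin(p_z) ≈ 46.57°, λ = atan2(p_y, p_x) ≈ 84.24°.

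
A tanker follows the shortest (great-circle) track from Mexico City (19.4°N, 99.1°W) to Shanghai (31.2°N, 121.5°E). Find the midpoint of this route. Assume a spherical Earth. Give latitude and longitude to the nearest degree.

≈ 53°N, 161°W

The haversine formula gives a central angle δ ≈ 2.027 rad (116.1°) between the endpoints.
Interpolate at f = 1/2 with slerp weights a = sin((1−f)δ)/sin δ ≈ 0.945, b = sin(fδ)/sin δ ≈ 0.945.
p = a·p₁ + b·p₂ ≈ (-0.564, -0.191, 0.804); φ = arcsin(p_z) ≈ 53.49°, λ = atan2(p_y, p_x) ≈ -161.28°.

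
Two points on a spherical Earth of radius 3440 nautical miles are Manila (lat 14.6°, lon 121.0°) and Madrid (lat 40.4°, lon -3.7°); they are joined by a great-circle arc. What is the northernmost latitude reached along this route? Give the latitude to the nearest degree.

The great circle lies in the plane with unit normal n̂ = (p₁ × p₂)/|p₁ × p₂|.
Here n̂_z ≈ -0.627; the vertex latitude is φ_max = arccos|n̂_z| ≈ 51.2°.
Check via Clairaut: cos φ_max = |cos φ₁| · sin C = cos(14.6°)·sin(40.4°) ≈ 0.627, again giving ≈ 51.2°.

≈ 51°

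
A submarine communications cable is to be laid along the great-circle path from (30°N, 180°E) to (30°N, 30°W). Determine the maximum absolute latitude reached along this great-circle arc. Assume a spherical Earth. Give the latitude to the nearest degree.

The great circle lies in the plane with unit normal n̂ = (p₁ × p₂)/|p₁ × p₂|.
Here n̂_z ≈ +0.409; the vertex latitude is φ_max = arccos|n̂_z| ≈ 65.9°.
Check via Clairaut: cos φ_max = |cos φ₁| · sin C = cos(30.0°)·sin(28.2°) ≈ 0.409, again giving ≈ 65.9°.

≈ 66°N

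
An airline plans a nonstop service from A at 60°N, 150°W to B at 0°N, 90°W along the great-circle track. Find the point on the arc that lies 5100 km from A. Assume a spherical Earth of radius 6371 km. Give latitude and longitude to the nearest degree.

Convert each endpoint to a unit vector on the sphere (x = cos φ cos λ, y = cos φ sin λ, z = sin φ).
The central angle between the endpoints is δ = arccos(p₁·p₂) ≈ 1.318 rad (75.5°). The total great-circle distance is δ·R ≈ 1.318 × 6371 ≈ 8398 km, so the target fraction is f = 5100/8398 ≈ 0.607.
Interpolate at f ≈ 0.607 with slerp weights a = sin((1−f)δ)/sin δ ≈ 0.511, b = sin(fδ)/sin δ ≈ 0.741.
p = a·p₁ + b·p₂ ≈ (-0.221, -0.869, 0.443); φ = arcsin(p_z) ≈ 26.27°, λ = atan2(p_y, p_x) ≈ -104.29°.

≈ 26°N, 104°W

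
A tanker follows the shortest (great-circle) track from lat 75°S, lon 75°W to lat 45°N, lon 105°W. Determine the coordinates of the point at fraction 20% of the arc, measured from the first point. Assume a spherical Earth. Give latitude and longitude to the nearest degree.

The haversine formula gives a central angle δ ≈ 2.123 rad (121.6°) between the endpoints.
Interpolate at f = 0.20 with slerp weights a = sin((1−f)δ)/sin δ ≈ 1.165, b = sin(fδ)/sin δ ≈ 0.484.
p = a·p₁ + b·p₂ ≈ (-0.011, -0.622, -0.783); φ = arcsin(p_z) ≈ -51.55°, λ = atan2(p_y, p_x) ≈ -90.97°.

≈ lat 52°S, lon 91°W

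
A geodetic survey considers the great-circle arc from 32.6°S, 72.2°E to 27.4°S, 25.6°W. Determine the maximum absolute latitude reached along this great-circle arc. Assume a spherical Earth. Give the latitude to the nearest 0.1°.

≈ 41.5°S

The great circle lies in the plane with unit normal n̂ = (p₁ × p₂)/|p₁ × p₂|.
Here n̂_z ≈ -0.749; the vertex latitude is φ_max = arccos|n̂_z| ≈ 41.5°.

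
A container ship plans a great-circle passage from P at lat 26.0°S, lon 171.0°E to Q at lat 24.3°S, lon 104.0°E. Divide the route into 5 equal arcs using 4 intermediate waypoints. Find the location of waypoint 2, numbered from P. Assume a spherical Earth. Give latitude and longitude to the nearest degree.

Write both endpoints as unit vectors p₁, p₂ with components (cos φ cos λ, cos φ sin λ, sin φ).
The central angle between the endpoints is δ = arccos(p₁·p₂) ≈ 1.047 rad (60.0°).
Interpolate at f = 2/5 with slerp weights a = sin((1−f)δ)/sin δ ≈ 0.679, b = sin(fδ)/sin δ ≈ 0.470.
p = a·p₁ + b·p₂ ≈ (-0.706, 0.511, -0.491); φ = arcsin(p_z) ≈ -29.39°, λ = atan2(p_y, p_x) ≈ 144.12°.

≈ lat 29°S, lon 144°E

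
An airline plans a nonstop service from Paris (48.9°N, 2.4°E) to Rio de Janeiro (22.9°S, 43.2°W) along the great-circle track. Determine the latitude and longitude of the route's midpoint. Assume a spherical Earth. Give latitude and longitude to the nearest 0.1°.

Convert each endpoint to a unit vector on the sphere (x = cos φ cos λ, y = cos φ sin λ, z = sin φ).
The central angle between the endpoints is δ = arccos(p₁·p₂) ≈ 1.440 rad (82.5°).
Interpolate at f = 1/2 with slerp weights a = sin((1−f)δ)/sin δ ≈ 0.665, b = sin(fδ)/sin δ ≈ 0.665.
p = a·p₁ + b·p₂ ≈ (0.883, -0.401, 0.242); φ = arcsin(p_z) ≈ 14.03°, λ = atan2(p_y, p_x) ≈ -24.42°.

≈ 14.0°N, 24.4°W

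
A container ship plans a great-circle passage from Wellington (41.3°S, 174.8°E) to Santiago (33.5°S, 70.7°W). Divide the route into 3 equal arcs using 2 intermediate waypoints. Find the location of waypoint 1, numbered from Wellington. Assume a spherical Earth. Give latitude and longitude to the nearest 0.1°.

≈ 54.2°S, 147.5°W

Convert each endpoint to a unit vector on the sphere (x = cos φ cos λ, y = cos φ sin λ, z = sin φ).
The central angle between the endpoints is δ = arccos(p₁·p₂) ≈ 1.466 rad (84.0°).
Interpolate at f = 1/3 with slerp weights a = sin((1−f)δ)/sin δ ≈ 0.834, b = sin(fδ)/sin δ ≈ 0.472.
p = a·p₁ + b·p₂ ≈ (-0.494, -0.315, -0.811); φ = arcsin(p_z) ≈ -54.17°, λ = atan2(p_y, p_x) ≈ -147.47°.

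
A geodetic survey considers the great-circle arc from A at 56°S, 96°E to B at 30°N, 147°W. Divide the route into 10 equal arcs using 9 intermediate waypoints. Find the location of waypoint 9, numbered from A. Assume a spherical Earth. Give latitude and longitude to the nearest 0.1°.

Convert each endpoint to a unit vector on the sphere (x = cos φ cos λ, y = cos φ sin λ, z = sin φ).
The central angle between the endpoints is δ = arccos(p₁·p₂) ≈ 2.258 rad (129.4°).
Interpolate at f = 9/10 with slerp weights a = sin((1−f)δ)/sin δ ≈ 0.290, b = sin(fδ)/sin δ ≈ 1.158.
p = a·p₁ + b·p₂ ≈ (-0.858, -0.385, 0.339); φ = arcsin(p_z) ≈ 19.82°, λ = atan2(p_y, p_x) ≈ -155.82°.

≈ 19.8°N, 155.8°W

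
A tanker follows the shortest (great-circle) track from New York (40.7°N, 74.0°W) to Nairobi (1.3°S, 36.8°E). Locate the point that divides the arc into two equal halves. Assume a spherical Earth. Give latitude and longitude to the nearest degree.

Convert each endpoint to a unit vector on the sphere (x = cos φ cos λ, y = cos φ sin λ, z = sin φ).
The central angle between the endpoints is δ = arccos(p₁·p₂) ≈ 1.859 rad (106.5°).
Interpolate at f = 1/2 with slerp weights a = sin((1−f)δ)/sin δ ≈ 0.836, b = sin(fδ)/sin δ ≈ 0.836.
p = a·p₁ + b·p₂ ≈ (0.844, -0.109, 0.526); φ = arcsin(p_z) ≈ 31.73°, λ = atan2(p_y, p_x) ≈ -7.33°.

≈ (32°N, 7°W)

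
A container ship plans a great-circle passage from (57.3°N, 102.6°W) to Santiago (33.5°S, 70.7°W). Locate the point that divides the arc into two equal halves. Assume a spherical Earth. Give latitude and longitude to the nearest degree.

Convert each endpoint to a unit vector on the sphere (x = cos φ cos λ, y = cos φ sin λ, z = sin φ).
The central angle between the endpoints is δ = arccos(p₁·p₂) ≈ 1.653 rad (94.7°).
Interpolate at f = 1/2 with slerp weights a = sin((1−f)δ)/sin δ ≈ 0.738, b = sin(fδ)/sin δ ≈ 0.738.
p = a·p₁ + b·p₂ ≈ (0.116, -0.970, 0.214); φ = arcsin(p_z) ≈ 12.34°, λ = atan2(p_y, p_x) ≈ -83.16°.

≈ (12°N, 83°W)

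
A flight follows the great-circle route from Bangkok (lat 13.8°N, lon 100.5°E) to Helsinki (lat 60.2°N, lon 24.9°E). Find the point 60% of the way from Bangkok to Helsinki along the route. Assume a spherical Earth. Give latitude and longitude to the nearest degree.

From cos δ = sin φ₁ sin φ₂ + cos φ₁ cos φ₂ cos Δλ, the central angle is δ ≈ 1.238 rad (70.9°).
Interpolate at f = 0.60 with slerp weights a = sin((1−f)δ)/sin δ ≈ 0.503, b = sin(fδ)/sin δ ≈ 0.716.
p = a·p₁ + b·p₂ ≈ (0.234, 0.630, 0.741); φ = arcsin(p_z) ≈ 47.80°, λ = atan2(p_y, p_x) ≈ 69.65°.

≈ lat 48°N, lon 70°E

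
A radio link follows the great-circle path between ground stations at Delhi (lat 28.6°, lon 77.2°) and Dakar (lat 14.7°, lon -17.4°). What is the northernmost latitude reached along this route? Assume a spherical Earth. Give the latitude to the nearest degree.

≈ 32°

The great circle lies in the plane with unit normal n̂ = (p₁ × p₂)/|p₁ × p₂|.
Here n̂_z ≈ -0.848; the vertex latitude is φ_max = arccos|n̂_z| ≈ 32.0°.
Check via Clairaut: cos φ_max = |cos φ₁| · sin C = cos(28.6°)·sin(74.9°) ≈ 0.848, again giving ≈ 32.0°.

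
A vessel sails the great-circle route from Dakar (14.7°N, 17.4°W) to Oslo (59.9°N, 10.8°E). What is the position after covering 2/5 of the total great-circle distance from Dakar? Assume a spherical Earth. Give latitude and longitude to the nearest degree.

From cos δ = sin φ₁ sin φ₂ + cos φ₁ cos φ₂ cos Δλ, the central angle is δ ≈ 0.867 rad (49.7°).
Interpolate at f = 2/5 with slerp weights a = sin((1−f)δ)/sin δ ≈ 0.652, b = sin(fδ)/sin δ ≈ 0.446.
p = a·p₁ + b·p₂ ≈ (0.821, -0.147, 0.551); φ = arcsin(p_z) ≈ 33.45°, λ = atan2(p_y, p_x) ≈ -10.13°.

≈ 33°N, 10°W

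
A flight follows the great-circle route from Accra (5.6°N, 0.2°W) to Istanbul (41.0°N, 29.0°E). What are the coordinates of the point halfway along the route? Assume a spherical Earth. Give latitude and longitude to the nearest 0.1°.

Write both endpoints as unit vectors p₁, p₂ with components (cos φ cos λ, cos φ sin λ, sin φ).
The central angle between the endpoints is δ = arccos(p₁·p₂) ≈ 0.767 rad (44.0°).
Interpolate at f = 1/2 with slerp weights a = sin((1−f)δ)/sin δ ≈ 0.539, b = sin(fδ)/sin δ ≈ 0.539.
p = a·p₁ + b·p₂ ≈ (0.893, 0.195, 0.406); φ = arcsin(p_z) ≈ 23.98°, λ = atan2(p_y, p_x) ≈ 12.35°.

≈ 24.0°N, 12.3°E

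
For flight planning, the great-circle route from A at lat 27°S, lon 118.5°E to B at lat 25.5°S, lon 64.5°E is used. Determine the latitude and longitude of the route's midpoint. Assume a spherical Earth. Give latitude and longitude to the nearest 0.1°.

Write both endpoints as unit vectors p₁, p₂ with components (cos φ cos λ, cos φ sin λ, sin φ).
The central angle between the endpoints is δ = arccos(p₁·p₂) ≈ 0.839 rad (48.1°).
Interpolate at f = 1/2 with slerp weights a = sin((1−f)δ)/sin δ ≈ 0.547, b = sin(fδ)/sin δ ≈ 0.547.
p = a·p₁ + b·p₂ ≈ (-0.020, 0.875, -0.484); φ = arcsin(p_z) ≈ -28.96°, λ = atan2(p_y, p_x) ≈ 91.31°.

≈ lat 29.0°S, lon 91.3°E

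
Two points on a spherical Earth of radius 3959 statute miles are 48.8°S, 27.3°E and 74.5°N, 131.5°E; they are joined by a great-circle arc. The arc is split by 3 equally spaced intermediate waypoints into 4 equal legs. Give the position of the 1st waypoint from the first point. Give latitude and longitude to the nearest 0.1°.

≈ 15.7°S, 41.3°E

Convert each endpoint to a unit vector on the sphere (x = cos φ cos λ, y = cos φ sin λ, z = sin φ).
The central angle between the endpoints is δ = arccos(p₁·p₂) ≈ 2.447 rad (140.2°).
Interpolate at f = 1/4 with slerp weights a = sin((1−f)δ)/sin δ ≈ 1.508, b = sin(fδ)/sin δ ≈ 0.897.
p = a·p₁ + b·p₂ ≈ (0.724, 0.635, -0.270); φ = arcsin(p_z) ≈ -15.67°, λ = atan2(p_y, p_x) ≈ 41.27°.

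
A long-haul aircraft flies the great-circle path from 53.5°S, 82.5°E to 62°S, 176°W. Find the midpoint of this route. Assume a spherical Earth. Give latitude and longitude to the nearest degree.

≈ 68°S, 125°E

Convert each endpoint to a unit vector on the sphere (x = cos φ cos λ, y = cos φ sin λ, z = sin φ).
The central angle between the endpoints is δ = arccos(p₁·p₂) ≈ 0.858 rad (49.1°).
Interpolate at f = 1/2 with slerp weights a = sin((1−f)δ)/sin δ ≈ 0.550, b = sin(fδ)/sin δ ≈ 0.550.
p = a·p₁ + b·p₂ ≈ (-0.215, 0.306, -0.927); φ = arcsin(p_z) ≈ -68.03°, λ = atan2(p_y, p_x) ≈ 125.05°.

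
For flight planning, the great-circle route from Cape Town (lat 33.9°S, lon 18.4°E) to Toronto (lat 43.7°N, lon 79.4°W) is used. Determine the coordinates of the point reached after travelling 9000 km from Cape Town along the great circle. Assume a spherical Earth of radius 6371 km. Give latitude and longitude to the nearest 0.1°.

Convert each endpoint to a unit vector on the sphere (x = cos φ cos λ, y = cos φ sin λ, z = sin φ).
The central angle between the endpoints is δ = arccos(p₁·p₂) ≈ 2.056 rad (117.8°). The total great-circle distance is δ·R ≈ 2.056 × 6371 ≈ 13102 km, so the target fraction is f = 9000/13102 ≈ 0.687.
Interpolate at f ≈ 0.687 with slerp weights a = sin((1−f)δ)/sin δ ≈ 0.679, b = sin(fδ)/sin δ ≈ 1.117.
p = a·p₁ + b·p₂ ≈ (0.683, -0.616, 0.393); φ = arcsin(p_z) ≈ 23.14°, λ = atan2(p_y, p_x) ≈ -42.03°.

≈ lat 23.1°N, lon 42.0°W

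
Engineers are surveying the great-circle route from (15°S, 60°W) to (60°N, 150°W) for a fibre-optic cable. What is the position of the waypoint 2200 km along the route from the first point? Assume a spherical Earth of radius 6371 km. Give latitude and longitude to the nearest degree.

Write both endpoints as unit vectors p₁, p₂ with components (cos φ cos λ, cos φ sin λ, sin φ).
The central angle between the endpoints is δ = arccos(p₁·p₂) ≈ 1.797 rad (103.0°). The total great-circle distance is δ·R ≈ 1.797 × 6371 ≈ 11448 km, so the target fraction is f = 2200/11448 ≈ 0.192.
Interpolate at f ≈ 0.192 with slerp weights a = sin((1−f)δ)/sin δ ≈ 1.019, b = sin(fδ)/sin δ ≈ 0.347.
p = a·p₁ + b·p₂ ≈ (0.342, -0.939, 0.037); φ = arcsin(p_z) ≈ 2.13°, λ = atan2(p_y, p_x) ≈ -70.01°.

≈ (2°N, 70°W)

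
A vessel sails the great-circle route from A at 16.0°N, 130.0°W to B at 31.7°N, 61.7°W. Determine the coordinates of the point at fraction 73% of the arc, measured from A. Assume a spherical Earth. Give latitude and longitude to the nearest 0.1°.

Write both endpoints as unit vectors p₁, p₂ with components (cos φ cos λ, cos φ sin λ, sin φ).
The central angle between the endpoints is δ = arccos(p₁·p₂) ≈ 1.107 rad (63.4°).
Interpolate at f = 0.73 with slerp weights a = sin((1−f)δ)/sin δ ≈ 0.329, b = sin(fδ)/sin δ ≈ 0.808.
p = a·p₁ + b·p₂ ≈ (0.123, -0.848, 0.516); φ = arcsin(p_z) ≈ 31.03°, λ = atan2(p_y, p_x) ≈ -81.77°.

≈ 31.0°N, 81.8°W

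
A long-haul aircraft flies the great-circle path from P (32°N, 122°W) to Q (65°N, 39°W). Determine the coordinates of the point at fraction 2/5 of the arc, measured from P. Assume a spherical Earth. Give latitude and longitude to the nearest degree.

≈ (51°N, 104°W)

Convert each endpoint to a unit vector on the sphere (x = cos φ cos λ, y = cos φ sin λ, z = sin φ).
The central angle between the endpoints is δ = arccos(p₁·p₂) ≈ 1.019 rad (58.4°).
Interpolate at f = 2/5 with slerp weights a = sin((1−f)δ)/sin δ ≈ 0.674, b = sin(fδ)/sin δ ≈ 0.466.
p = a·p₁ + b·p₂ ≈ (-0.150, -0.609, 0.779); φ = arcsin(p_z) ≈ 51.18°, λ = atan2(p_y, p_x) ≈ -103.85°.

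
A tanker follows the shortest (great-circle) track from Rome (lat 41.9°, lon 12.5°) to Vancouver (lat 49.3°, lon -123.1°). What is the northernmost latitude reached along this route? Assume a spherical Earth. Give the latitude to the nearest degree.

The great circle lies in the plane with unit normal n̂ = (p₁ × p₂)/|p₁ × p₂|.
Here n̂_z ≈ -0.344; the vertex latitude is φ_max = arccos|n̂_z| ≈ 69.9°.

≈ 70°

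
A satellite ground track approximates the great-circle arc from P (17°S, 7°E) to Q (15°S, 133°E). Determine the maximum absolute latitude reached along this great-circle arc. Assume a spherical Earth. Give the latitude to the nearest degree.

≈ 32°S

The great circle lies in the plane with unit normal n̂ = (p₁ × p₂)/|p₁ × p₂|.
Here n̂_z ≈ +0.845; the vertex latitude is φ_max = arccos|n̂_z| ≈ 32.3°.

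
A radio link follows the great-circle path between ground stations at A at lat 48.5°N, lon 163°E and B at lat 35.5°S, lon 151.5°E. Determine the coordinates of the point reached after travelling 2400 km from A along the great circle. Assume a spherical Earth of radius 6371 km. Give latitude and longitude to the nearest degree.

From cos δ = sin φ₁ sin φ₂ + cos φ₁ cos φ₂ cos Δλ, the central angle is δ ≈ 1.477 rad (84.6°). The total great-circle distance is δ·R ≈ 1.477 × 6371 ≈ 9410 km, so the target fraction is f = 2400/9410 ≈ 0.255.
Interpolate at f ≈ 0.255 with slerp weights a = sin((1−f)δ)/sin δ ≈ 0.895, b = sin(fδ)/sin δ ≈ 0.369.
p = a·p₁ + b·p₂ ≈ (-0.832, 0.317, 0.456); φ = arcsin(p_z) ≈ 27.13°, λ = atan2(p_y, p_x) ≈ 159.14°.

≈ lat 27°N, lon 159°E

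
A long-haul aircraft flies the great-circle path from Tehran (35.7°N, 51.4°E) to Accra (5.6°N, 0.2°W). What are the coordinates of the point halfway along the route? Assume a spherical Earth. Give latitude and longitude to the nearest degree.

From cos δ = sin φ₁ sin φ₂ + cos φ₁ cos φ₂ cos Δλ, the central angle is δ ≈ 0.978 rad (56.0°).
Interpolate at f = 1/2 with slerp weights a = sin((1−f)δ)/sin δ ≈ 0.566, b = sin(fδ)/sin δ ≈ 0.566.
p = a·p₁ + b·p₂ ≈ (0.851, 0.357, 0.386); φ = arcsin(p_z) ≈ 22.69°, λ = atan2(p_y, p_x) ≈ 22.80°.

≈ (23°N, 23°E)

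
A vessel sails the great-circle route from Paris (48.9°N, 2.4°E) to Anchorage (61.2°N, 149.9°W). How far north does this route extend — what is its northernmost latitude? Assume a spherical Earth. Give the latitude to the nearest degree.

≈ 81°N

The great circle lies in the plane with unit normal n̂ = (p₁ × p₂)/|p₁ × p₂|.
Here n̂_z ≈ -0.159; the vertex latitude is φ_max = arccos|n̂_z| ≈ 80.8°.
Check via Clairaut: cos φ_max = |cos φ₁| · sin C = cos(48.9°)·sin(14.0°) ≈ 0.159, again giving ≈ 80.8°.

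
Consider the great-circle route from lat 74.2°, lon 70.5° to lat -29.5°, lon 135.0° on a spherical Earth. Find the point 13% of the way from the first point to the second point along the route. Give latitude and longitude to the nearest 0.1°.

≈ lat 63.5°, lon 98.9°

Write both endpoints as unit vectors p₁, p₂ with components (cos φ cos λ, cos φ sin λ, sin φ).
The central angle between the endpoints is δ = arccos(p₁·p₂) ≈ 1.952 rad (111.8°).
Interpolate at f = 0.13 with slerp weights a = sin((1−f)δ)/sin δ ≈ 1.069, b = sin(fδ)/sin δ ≈ 0.270.
p = a·p₁ + b·p₂ ≈ (-0.069, 0.441, 0.895); φ = arcsin(p_z) ≈ 63.51°, λ = atan2(p_y, p_x) ≈ 98.94°.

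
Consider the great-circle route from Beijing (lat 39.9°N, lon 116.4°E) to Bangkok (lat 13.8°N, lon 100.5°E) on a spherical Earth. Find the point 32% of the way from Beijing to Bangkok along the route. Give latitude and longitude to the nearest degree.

From cos δ = sin φ₁ sin φ₂ + cos φ₁ cos φ₂ cos Δλ, the central angle is δ ≈ 0.517 rad (29.6°).
Interpolate at f = 0.32 with slerp weights a = sin((1−f)δ)/sin δ ≈ 0.697, b = sin(fδ)/sin δ ≈ 0.333.
p = a·p₁ + b·p₂ ≈ (-0.297, 0.797, 0.526); φ = arcsin(p_z) ≈ 31.76°, λ = atan2(p_y, p_x) ≈ 110.42°.

≈ lat 32°N, lon 110°E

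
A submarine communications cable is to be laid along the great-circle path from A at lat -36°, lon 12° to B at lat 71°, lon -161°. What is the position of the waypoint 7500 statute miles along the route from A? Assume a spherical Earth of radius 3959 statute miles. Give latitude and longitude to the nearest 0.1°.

≈ lat 72.2°, lon -0.3°

Write both endpoints as unit vectors p₁, p₂ with components (cos φ cos λ, cos φ sin λ, sin φ).
The central angle between the endpoints is δ = arccos(p₁·p₂) ≈ 2.527 rad (144.8°). The total great-circle distance is δ·R ≈ 2.527 × 3959 ≈ 10006 mi, so the target fraction is f = 7500/10006 ≈ 0.750.
Interpolate at f ≈ 0.750 with slerp weights a = sin((1−f)δ)/sin δ ≈ 1.026, b = sin(fδ)/sin δ ≈ 1.645.
p = a·p₁ + b·p₂ ≈ (0.306, -0.002, 0.952); φ = arcsin(p_z) ≈ 72.20°, λ = atan2(p_y, p_x) ≈ -0.33°.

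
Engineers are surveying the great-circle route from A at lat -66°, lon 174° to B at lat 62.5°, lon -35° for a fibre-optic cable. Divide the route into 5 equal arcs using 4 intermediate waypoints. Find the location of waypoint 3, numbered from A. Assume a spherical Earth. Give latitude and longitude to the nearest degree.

≈ lat 8°, lon -90°

Write both endpoints as unit vectors p₁, p₂ with components (cos φ cos λ, cos φ sin λ, sin φ).
The central angle between the endpoints is δ = arccos(p₁·p₂) ≈ 2.916 rad (167.1°).
Interpolate at f = 3/5 with slerp weights a = sin((1−f)δ)/sin δ ≈ 4.104, b = sin(fδ)/sin δ ≈ 4.393.
p = a·p₁ + b·p₂ ≈ (0.002, -0.989, 0.148); φ = arcsin(p_z) ≈ 8.49°, λ = atan2(p_y, p_x) ≈ -89.91°.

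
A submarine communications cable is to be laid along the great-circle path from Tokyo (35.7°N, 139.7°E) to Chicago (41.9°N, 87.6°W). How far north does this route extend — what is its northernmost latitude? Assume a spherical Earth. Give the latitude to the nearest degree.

≈ 64°N

The great circle lies in the plane with unit normal n̂ = (p₁ × p₂)/|p₁ × p₂|.
Here n̂_z ≈ +0.444; the vertex latitude is φ_max = arccos|n̂_z| ≈ 63.6°.
Check via Clairaut: cos φ_max = |cos φ₁| · sin C = cos(35.7°)·sin(33.2°) ≈ 0.444, again giving ≈ 63.6°.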